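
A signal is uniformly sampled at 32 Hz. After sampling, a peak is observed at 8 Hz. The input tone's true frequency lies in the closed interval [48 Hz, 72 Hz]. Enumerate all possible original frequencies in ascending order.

56 Hz, 72 Hz

Frequencies that alias to 8 Hz are k·fs ± 8 Hz for integer k ≥ 0.
k=0: 8 Hz.
k=1: 24 Hz, 40 Hz.
k=2: 56 Hz, 72 Hz.
k=3: 88 Hz, 104 Hz.
Within [48 Hz, 72 Hz]: 56 Hz, 72 Hz.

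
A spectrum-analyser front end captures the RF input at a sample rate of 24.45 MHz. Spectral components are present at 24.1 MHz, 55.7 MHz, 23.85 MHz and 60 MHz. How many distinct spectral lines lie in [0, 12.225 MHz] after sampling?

4

fs/2 = 12.225 MHz.
24.1 MHz > fs/2 = 12.225 MHz, folds to fs − 24.1 MHz = 0.35 MHz.
55.7 MHz mod fs = 6.8 MHz.
6.8 MHz ≤ fs/2 = 12.225 MHz, appears at 6.8 MHz.
23.85 MHz > fs/2 = 12.225 MHz, folds to fs − 23.85 MHz = 0.6 MHz.
60 MHz mod fs = 11.1 MHz.
11.1 MHz ≤ fs/2 = 12.225 MHz, appears at 11.1 MHz.
Distinct values: {0.35 MHz, 0.6 MHz, 6.8 MHz, 11.1 MHz} → 4.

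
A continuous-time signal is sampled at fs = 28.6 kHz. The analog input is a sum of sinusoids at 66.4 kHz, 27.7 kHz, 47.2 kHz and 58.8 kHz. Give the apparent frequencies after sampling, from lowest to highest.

0.9 kHz, 1.6 kHz, 9.2 kHz, 10 kHz

fs/2 = 14.3 kHz.
66.4 kHz mod fs = 9.2 kHz.
9.2 kHz ≤ fs/2 = 14.3 kHz, appears at 9.2 kHz.
27.7 kHz > fs/2 = 14.3 kHz, folds to fs − 27.7 kHz = 0.9 kHz.
47.2 kHz mod fs = 18.6 kHz.
18.6 kHz > fs/2 = 14.3 kHz, folds to fs − 18.6 kHz = 10 kHz.
58.8 kHz mod fs = 1.6 kHz.
1.6 kHz ≤ fs/2 = 14.3 kHz, appears at 1.6 kHz.
Distinct values: {0.9 kHz, 1.6 kHz, 9.2 kHz, 10 kHz}.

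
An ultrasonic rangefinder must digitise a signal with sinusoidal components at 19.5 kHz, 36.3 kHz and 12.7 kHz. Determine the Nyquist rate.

72.6 kHz

Highest-frequency component: 36.3 kHz.
Nyquist rate = 2 × 36.3 kHz = 72.6 kHz.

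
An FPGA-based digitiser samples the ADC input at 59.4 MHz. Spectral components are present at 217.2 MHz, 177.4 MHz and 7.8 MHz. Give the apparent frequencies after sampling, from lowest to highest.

fs/2 = 29.7 MHz.
217.2 MHz mod fs = 39 MHz.
39 MHz > fs/2 = 29.7 MHz, folds to fs − 39 MHz = 20.4 MHz.
177.4 MHz mod fs = 58.6 MHz.
58.6 MHz > fs/2 = 29.7 MHz, folds to fs − 58.6 MHz = 0.8 MHz.
7.8 MHz ≤ fs/2 = 29.7 MHz, passes unchanged.
Distinct values: {0.8 MHz, 7.8 MHz, 20.4 MHz}.

0.8 MHz, 7.8 MHz, 20.4 MHz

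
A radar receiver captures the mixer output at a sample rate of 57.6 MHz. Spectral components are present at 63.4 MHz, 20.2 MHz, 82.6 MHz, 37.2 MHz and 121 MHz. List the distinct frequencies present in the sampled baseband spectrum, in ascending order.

5.8 MHz, 20.2 MHz, 20.4 MHz, 25 MHz

fs/2 = 28.8 MHz.
63.4 MHz mod fs = 5.8 MHz.
5.8 MHz ≤ fs/2 = 28.8 MHz, appears at 5.8 MHz.
20.2 MHz ≤ fs/2 = 28.8 MHz, passes unchanged.
82.6 MHz mod fs = 25 MHz.
25 MHz ≤ fs/2 = 28.8 MHz, appears at 25 MHz.
37.2 MHz > fs/2 = 28.8 MHz, folds to fs − 37.2 MHz = 20.4 MHz.
121 MHz mod fs = 5.8 MHz.
5.8 MHz ≤ fs/2 = 28.8 MHz, appears at 5.8 MHz.
Distinct values: {5.8 MHz, 20.2 MHz, 20.4 MHz, 25 MHz}.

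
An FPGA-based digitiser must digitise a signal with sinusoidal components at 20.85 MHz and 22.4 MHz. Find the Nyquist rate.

Highest-frequency component: 22.4 MHz.
Nyquist rate = 2 × 22.4 MHz = 44.8 MHz.

44.8 MHz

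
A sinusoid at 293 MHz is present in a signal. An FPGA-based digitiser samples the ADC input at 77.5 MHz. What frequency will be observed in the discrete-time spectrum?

293 MHz mod fs = 60.5 MHz.
60.5 MHz > fs/2 = 38.75 MHz, folds to fs − 60.5 MHz = 17 MHz.

17 MHz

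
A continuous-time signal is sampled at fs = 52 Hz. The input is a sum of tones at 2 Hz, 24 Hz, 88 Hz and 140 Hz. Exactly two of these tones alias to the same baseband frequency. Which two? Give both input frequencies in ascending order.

fs/2 = 26 Hz.
2 Hz ≤ fs/2 = 26 Hz, passes unchanged.
24 Hz ≤ fs/2 = 26 Hz, passes unchanged.
88 Hz mod fs = 36 Hz.
36 Hz > fs/2 = 26 Hz, folds to fs − 36 Hz = 16 Hz.
140 Hz mod fs = 36 Hz.
36 Hz > fs/2 = 26 Hz, folds to fs − 36 Hz = 16 Hz.
88 Hz and 140 Hz both map to 16 Hz.

88 Hz, 140 Hz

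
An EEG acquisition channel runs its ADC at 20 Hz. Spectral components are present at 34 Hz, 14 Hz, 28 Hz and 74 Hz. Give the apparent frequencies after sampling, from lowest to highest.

6 Hz, 8 Hz

fs/2 = 10 Hz.
34 Hz mod fs = 14 Hz.
14 Hz > fs/2 = 10 Hz, folds to fs − 14 Hz = 6 Hz.
14 Hz > fs/2 = 10 Hz, folds to fs − 14 Hz = 6 Hz.
28 Hz mod fs = 8 Hz.
8 Hz ≤ fs/2 = 10 Hz, appears at 8 Hz.
74 Hz mod fs = 14 Hz.
14 Hz > fs/2 = 10 Hz, folds to fs − 14 Hz = 6 Hz.
Distinct values: {6 Hz, 8 Hz}.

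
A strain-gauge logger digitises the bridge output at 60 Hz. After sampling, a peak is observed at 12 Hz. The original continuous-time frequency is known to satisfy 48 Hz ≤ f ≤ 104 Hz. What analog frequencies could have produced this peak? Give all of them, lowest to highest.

48 Hz, 72 Hz

Frequencies that alias to 12 Hz are k·fs ± 12 Hz for integer k ≥ 0.
k=0: 12 Hz.
k=1: 48 Hz, 72 Hz.
k=2: 108 Hz, 132 Hz.
Within [48 Hz, 104 Hz]: 48 Hz, 72 Hz.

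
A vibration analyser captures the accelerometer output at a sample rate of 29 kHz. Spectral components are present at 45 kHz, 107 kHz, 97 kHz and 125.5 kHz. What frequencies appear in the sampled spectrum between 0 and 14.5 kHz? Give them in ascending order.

9 kHz, 9.5 kHz, 10 kHz, 13 kHz

fs/2 = 14.5 kHz.
45 kHz mod fs = 16 kHz.
16 kHz > fs/2 = 14.5 kHz, folds to fs − 16 kHz = 13 kHz.
107 kHz mod fs = 20 kHz.
20 kHz > fs/2 = 14.5 kHz, folds to fs − 20 kHz = 9 kHz.
97 kHz mod fs = 10 kHz.
10 kHz ≤ fs/2 = 14.5 kHz, appears at 10 kHz.
125.5 kHz mod fs = 9.5 kHz.
9.5 kHz ≤ fs/2 = 14.5 kHz, appears at 9.5 kHz.
Distinct values: {9 kHz, 9.5 kHz, 10 kHz, 13 kHz}.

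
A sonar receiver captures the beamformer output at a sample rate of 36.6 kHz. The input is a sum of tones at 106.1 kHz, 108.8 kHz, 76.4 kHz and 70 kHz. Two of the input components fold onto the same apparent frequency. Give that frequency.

fs/2 = 18.3 kHz.
106.1 kHz mod fs = 32.9 kHz.
32.9 kHz > fs/2 = 18.3 kHz, folds to fs − 32.9 kHz = 3.7 kHz.
108.8 kHz mod fs = 35.6 kHz.
35.6 kHz > fs/2 = 18.3 kHz, folds to fs − 35.6 kHz = 1 kHz.
76.4 kHz mod fs = 3.2 kHz.
3.2 kHz ≤ fs/2 = 18.3 kHz, appears at 3.2 kHz.
70 kHz mod fs = 33.4 kHz.
33.4 kHz > fs/2 = 18.3 kHz, folds to fs − 33.4 kHz = 3.2 kHz.
70 kHz and 76.4 kHz both map to 3.2 kHz.

3.2 kHz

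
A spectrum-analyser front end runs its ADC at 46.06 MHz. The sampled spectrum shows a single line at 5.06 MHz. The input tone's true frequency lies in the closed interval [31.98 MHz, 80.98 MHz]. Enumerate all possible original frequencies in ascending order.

41 MHz, 51.12 MHz

Frequencies that alias to 5.06 MHz are k·fs ± 5.06 MHz for integer k ≥ 0.
k=0: 5.06 MHz.
k=1: 41 MHz, 51.12 MHz.
k=2: 87.06 MHz, 97.18 MHz.
Within [31.98 MHz, 80.98 MHz]: 41 MHz, 51.12 MHz.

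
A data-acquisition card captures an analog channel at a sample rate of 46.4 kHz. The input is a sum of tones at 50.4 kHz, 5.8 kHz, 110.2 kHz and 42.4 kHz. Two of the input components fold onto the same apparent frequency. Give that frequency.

fs/2 = 23.2 kHz.
50.4 kHz mod fs = 4 kHz.
4 kHz ≤ fs/2 = 23.2 kHz, appears at 4 kHz.
5.8 kHz ≤ fs/2 = 23.2 kHz, passes unchanged.
110.2 kHz mod fs = 17.4 kHz.
17.4 kHz ≤ fs/2 = 23.2 kHz, appears at 17.4 kHz.
42.4 kHz > fs/2 = 23.2 kHz, folds to fs − 42.4 kHz = 4 kHz.
42.4 kHz and 50.4 kHz both map to 4 kHz.

4 kHz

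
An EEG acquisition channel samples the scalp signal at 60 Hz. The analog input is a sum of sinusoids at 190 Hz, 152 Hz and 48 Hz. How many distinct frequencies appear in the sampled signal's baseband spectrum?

fs/2 = 30 Hz.
190 Hz mod fs = 10 Hz.
10 Hz ≤ fs/2 = 30 Hz, appears at 10 Hz.
152 Hz mod fs = 32 Hz.
32 Hz > fs/2 = 30 Hz, folds to fs − 32 Hz = 28 Hz.
48 Hz > fs/2 = 30 Hz, folds to fs − 48 Hz = 12 Hz.
Distinct values: {10 Hz, 12 Hz, 28 Hz} → 3.

3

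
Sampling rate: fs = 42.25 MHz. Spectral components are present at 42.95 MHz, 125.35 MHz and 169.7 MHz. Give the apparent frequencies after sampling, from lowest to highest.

0.7 MHz, 1.4 MHz

fs/2 = 21.125 MHz.
42.95 MHz mod fs = 0.7 MHz.
0.7 MHz ≤ fs/2 = 21.125 MHz, appears at 0.7 MHz.
125.35 MHz mod fs = 40.85 MHz.
40.85 MHz > fs/2 = 21.125 MHz, folds to fs − 40.85 MHz = 1.4 MHz.
169.7 MHz mod fs = 0.7 MHz.
0.7 MHz ≤ fs/2 = 21.125 MHz, appears at 0.7 MHz.
Distinct values: {0.7 MHz, 1.4 MHz}.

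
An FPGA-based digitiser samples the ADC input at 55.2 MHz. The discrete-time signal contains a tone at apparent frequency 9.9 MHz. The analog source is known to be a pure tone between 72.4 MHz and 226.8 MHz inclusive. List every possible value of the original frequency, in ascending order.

Frequencies that alias to 9.9 MHz are k·fs ± 9.9 MHz for integer k ≥ 0.
k=0: 9.9 MHz.
k=1: 45.3 MHz, 65.1 MHz.
k=2: 100.5 MHz, 120.3 MHz.
k=3: 155.7 MHz, 175.5 MHz.
k=4: 210.9 MHz, 230.7 MHz.
k=5: 266.1 MHz, 285.9 MHz.
Within [72.4 MHz, 226.8 MHz]: 100.5 MHz, 120.3 MHz, 155.7 MHz, 175.5 MHz, 210.9 MHz.

100.5 MHz, 120.3 MHz, 155.7 MHz, 175.5 MHz, 210.9 MHz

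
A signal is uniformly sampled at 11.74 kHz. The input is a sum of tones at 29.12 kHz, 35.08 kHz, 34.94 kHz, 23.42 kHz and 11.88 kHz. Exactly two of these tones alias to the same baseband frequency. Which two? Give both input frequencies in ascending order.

fs/2 = 5.87 kHz.
29.12 kHz mod fs = 5.64 kHz.
5.64 kHz ≤ fs/2 = 5.87 kHz, appears at 5.64 kHz.
35.08 kHz mod fs = 11.6 kHz.
11.6 kHz > fs/2 = 5.87 kHz, folds to fs − 11.6 kHz = 0.14 kHz.
34.94 kHz mod fs = 11.46 kHz.
11.46 kHz > fs/2 = 5.87 kHz, folds to fs − 11.46 kHz = 0.28 kHz.
23.42 kHz mod fs = 11.68 kHz.
11.68 kHz > fs/2 = 5.87 kHz, folds to fs − 11.68 kHz = 0.06 kHz.
11.88 kHz mod fs = 0.14 kHz.
0.14 kHz ≤ fs/2 = 5.87 kHz, appears at 0.14 kHz.
11.88 kHz and 35.08 kHz both map to 0.14 kHz.

11.88 kHz, 35.08 kHz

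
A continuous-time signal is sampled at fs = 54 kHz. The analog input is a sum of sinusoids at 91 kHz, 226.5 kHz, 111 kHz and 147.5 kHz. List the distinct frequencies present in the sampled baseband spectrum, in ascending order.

3 kHz, 10.5 kHz, 14.5 kHz, 17 kHz

fs/2 = 27 kHz.
91 kHz mod fs = 37 kHz.
37 kHz > fs/2 = 27 kHz, folds to fs − 37 kHz = 17 kHz.
226.5 kHz mod fs = 10.5 kHz.
10.5 kHz ≤ fs/2 = 27 kHz, appears at 10.5 kHz.
111 kHz mod fs = 3 kHz.
3 kHz ≤ fs/2 = 27 kHz, appears at 3 kHz.
147.5 kHz mod fs = 39.5 kHz.
39.5 kHz > fs/2 = 27 kHz, folds to fs − 39.5 kHz = 14.5 kHz.
Distinct values: {3 kHz, 10.5 kHz, 14.5 kHz, 17 kHz}.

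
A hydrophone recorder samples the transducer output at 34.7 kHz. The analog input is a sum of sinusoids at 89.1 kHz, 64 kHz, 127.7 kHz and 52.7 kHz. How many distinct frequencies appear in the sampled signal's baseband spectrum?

4

fs/2 = 17.35 kHz.
89.1 kHz mod fs = 19.7 kHz.
19.7 kHz > fs/2 = 17.35 kHz, folds to fs − 19.7 kHz = 15 kHz.
64 kHz mod fs = 29.3 kHz.
29.3 kHz > fs/2 = 17.35 kHz, folds to fs − 29.3 kHz = 5.4 kHz.
127.7 kHz mod fs = 23.6 kHz.
23.6 kHz > fs/2 = 17.35 kHz, folds to fs − 23.6 kHz = 11.1 kHz.
52.7 kHz mod fs = 18 kHz.
18 kHz > fs/2 = 17.35 kHz, folds to fs − 18 kHz = 16.7 kHz.
Distinct values: {5.4 kHz, 11.1 kHz, 15 kHz, 16.7 kHz} → 4.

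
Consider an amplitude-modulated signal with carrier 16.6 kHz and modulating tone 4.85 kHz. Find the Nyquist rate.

42.9 kHz

AM sidebands sit at fc ± fm = 11.75 kHz and 21.45 kHz.
Highest-frequency component: 21.45 kHz.
Nyquist rate = 2 × 21.45 kHz = 42.9 kHz.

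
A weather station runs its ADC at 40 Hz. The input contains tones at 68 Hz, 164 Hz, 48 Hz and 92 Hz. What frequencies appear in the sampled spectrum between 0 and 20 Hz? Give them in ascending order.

4 Hz, 8 Hz, 12 Hz

fs/2 = 20 Hz.
68 Hz mod fs = 28 Hz.
28 Hz > fs/2 = 20 Hz, folds to fs − 28 Hz = 12 Hz.
164 Hz mod fs = 4 Hz.
4 Hz ≤ fs/2 = 20 Hz, appears at 4 Hz.
48 Hz mod fs = 8 Hz.
8 Hz ≤ fs/2 = 20 Hz, appears at 8 Hz.
92 Hz mod fs = 12 Hz.
12 Hz ≤ fs/2 = 20 Hz, appears at 12 Hz.
Distinct values: {4 Hz, 8 Hz, 12 Hz}.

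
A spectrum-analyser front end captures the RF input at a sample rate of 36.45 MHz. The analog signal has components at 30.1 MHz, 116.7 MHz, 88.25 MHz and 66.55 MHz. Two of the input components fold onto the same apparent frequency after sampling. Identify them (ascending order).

fs/2 = 18.225 MHz.
30.1 MHz > fs/2 = 18.225 MHz, folds to fs − 30.1 MHz = 6.35 MHz.
116.7 MHz mod fs = 7.35 MHz.
7.35 MHz ≤ fs/2 = 18.225 MHz, appears at 7.35 MHz.
88.25 MHz mod fs = 15.35 MHz.
15.35 MHz ≤ fs/2 = 18.225 MHz, appears at 15.35 MHz.
66.55 MHz mod fs = 30.1 MHz.
30.1 MHz > fs/2 = 18.225 MHz, folds to fs − 30.1 MHz = 6.35 MHz.
30.1 MHz and 66.55 MHz both map to 6.35 MHz.

30.1 MHz, 66.55 MHz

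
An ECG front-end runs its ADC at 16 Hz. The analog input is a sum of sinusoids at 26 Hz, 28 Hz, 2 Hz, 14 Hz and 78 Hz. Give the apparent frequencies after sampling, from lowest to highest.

2 Hz, 4 Hz, 6 Hz

fs/2 = 8 Hz.
26 Hz mod fs = 10 Hz.
10 Hz > fs/2 = 8 Hz, folds to fs − 10 Hz = 6 Hz.
28 Hz mod fs = 12 Hz.
12 Hz > fs/2 = 8 Hz, folds to fs − 12 Hz = 4 Hz.
2 Hz ≤ fs/2 = 8 Hz, passes unchanged.
14 Hz > fs/2 = 8 Hz, folds to fs − 14 Hz = 2 Hz.
78 Hz mod fs = 14 Hz.
14 Hz > fs/2 = 8 Hz, folds to fs − 14 Hz = 2 Hz.
Distinct values: {2 Hz, 4 Hz, 6 Hz}.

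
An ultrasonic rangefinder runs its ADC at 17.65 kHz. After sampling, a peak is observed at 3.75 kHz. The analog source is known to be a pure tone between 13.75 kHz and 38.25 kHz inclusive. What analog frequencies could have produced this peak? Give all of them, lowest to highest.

13.9 kHz, 21.4 kHz, 31.55 kHz

Frequencies that alias to 3.75 kHz are k·fs ± 3.75 kHz for integer k ≥ 0.
k=0: 3.75 kHz.
k=1: 13.9 kHz, 21.4 kHz.
k=2: 31.55 kHz, 39.05 kHz.
k=3: 49.2 kHz, 56.7 kHz.
Within [13.75 kHz, 38.25 kHz]: 13.9 kHz, 21.4 kHz, 31.55 kHz.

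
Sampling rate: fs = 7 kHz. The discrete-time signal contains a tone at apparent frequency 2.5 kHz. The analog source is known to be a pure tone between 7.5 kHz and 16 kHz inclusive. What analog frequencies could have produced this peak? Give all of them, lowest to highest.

Frequencies that alias to 2.5 kHz are k·fs ± 2.5 kHz for integer k ≥ 0.
k=0: 2.5 kHz.
k=1: 4.5 kHz, 9.5 kHz.
k=2: 11.5 kHz, 16.5 kHz.
k=3: 18.5 kHz, 23.5 kHz.
Within [7.5 kHz, 16 kHz]: 9.5 kHz, 11.5 kHz.

9.5 kHz, 11.5 kHz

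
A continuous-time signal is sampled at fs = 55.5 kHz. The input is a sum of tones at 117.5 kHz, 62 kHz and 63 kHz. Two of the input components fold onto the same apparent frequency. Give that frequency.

fs/2 = 27.75 kHz.
117.5 kHz mod fs = 6.5 kHz.
6.5 kHz ≤ fs/2 = 27.75 kHz, appears at 6.5 kHz.
62 kHz mod fs = 6.5 kHz.
6.5 kHz ≤ fs/2 = 27.75 kHz, appears at 6.5 kHz.
63 kHz mod fs = 7.5 kHz.
7.5 kHz ≤ fs/2 = 27.75 kHz, appears at 7.5 kHz.
62 kHz and 117.5 kHz both map to 6.5 kHz.

6.5 kHz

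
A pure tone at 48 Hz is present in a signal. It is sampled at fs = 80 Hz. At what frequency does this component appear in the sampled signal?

32 Hz

48 Hz > fs/2 = 40 Hz, folds to fs − 48 Hz = 32 Hz.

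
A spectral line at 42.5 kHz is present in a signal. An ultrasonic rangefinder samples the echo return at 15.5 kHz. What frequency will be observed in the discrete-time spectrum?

4 kHz

42.5 kHz mod fs = 11.5 kHz.
11.5 kHz > fs/2 = 7.75 kHz, folds to fs − 11.5 kHz = 4 kHz.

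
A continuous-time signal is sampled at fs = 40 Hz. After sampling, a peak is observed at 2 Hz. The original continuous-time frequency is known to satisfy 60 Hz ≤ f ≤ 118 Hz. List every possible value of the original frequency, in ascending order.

Frequencies that alias to 2 Hz are k·fs ± 2 Hz for integer k ≥ 0.
k=0: 2 Hz.
k=1: 38 Hz, 42 Hz.
k=2: 78 Hz, 82 Hz.
k=3: 118 Hz, 122 Hz.
k=4: 158 Hz, 162 Hz.
Within [60 Hz, 118 Hz]: 78 Hz, 82 Hz, 118 Hz.

78 Hz, 82 Hz, 118 Hz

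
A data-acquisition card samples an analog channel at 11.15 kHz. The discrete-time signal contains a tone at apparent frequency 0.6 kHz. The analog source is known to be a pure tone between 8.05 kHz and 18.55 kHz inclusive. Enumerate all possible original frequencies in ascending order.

10.55 kHz, 11.75 kHz

Frequencies that alias to 0.6 kHz are k·fs ± 0.6 kHz for integer k ≥ 0.
k=0: 0.6 kHz.
k=1: 10.55 kHz, 11.75 kHz.
k=2: 21.7 kHz, 22.9 kHz.
Within [8.05 kHz, 18.55 kHz]: 10.55 kHz, 11.75 kHz.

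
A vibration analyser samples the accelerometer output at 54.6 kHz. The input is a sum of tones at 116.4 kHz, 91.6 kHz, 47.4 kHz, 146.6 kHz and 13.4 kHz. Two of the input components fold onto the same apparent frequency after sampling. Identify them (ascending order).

47.4 kHz, 116.4 kHz

fs/2 = 27.3 kHz.
116.4 kHz mod fs = 7.2 kHz.
7.2 kHz ≤ fs/2 = 27.3 kHz, appears at 7.2 kHz.
91.6 kHz mod fs = 37 kHz.
37 kHz > fs/2 = 27.3 kHz, folds to fs − 37 kHz = 17.6 kHz.
47.4 kHz > fs/2 = 27.3 kHz, folds to fs − 47.4 kHz = 7.2 kHz.
146.6 kHz mod fs = 37.4 kHz.
37.4 kHz > fs/2 = 27.3 kHz, folds to fs − 37.4 kHz = 17.2 kHz.
13.4 kHz ≤ fs/2 = 27.3 kHz, passes unchanged.
47.4 kHz and 116.4 kHz both map to 7.2 kHz.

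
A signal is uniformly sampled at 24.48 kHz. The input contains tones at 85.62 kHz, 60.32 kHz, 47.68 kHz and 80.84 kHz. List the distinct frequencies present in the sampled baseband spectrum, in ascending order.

1.28 kHz, 7.4 kHz, 11.36 kHz, 12.18 kHz

fs/2 = 12.24 kHz.
85.62 kHz mod fs = 12.18 kHz.
12.18 kHz ≤ fs/2 = 12.24 kHz, appears at 12.18 kHz.
60.32 kHz mod fs = 11.36 kHz.
11.36 kHz ≤ fs/2 = 12.24 kHz, appears at 11.36 kHz.
47.68 kHz mod fs = 23.2 kHz.
23.2 kHz > fs/2 = 12.24 kHz, folds to fs − 23.2 kHz = 1.28 kHz.
80.84 kHz mod fs = 7.4 kHz.
7.4 kHz ≤ fs/2 = 12.24 kHz, appears at 7.4 kHz.
Distinct values: {1.28 kHz, 7.4 kHz, 11.36 kHz, 12.18 kHz}.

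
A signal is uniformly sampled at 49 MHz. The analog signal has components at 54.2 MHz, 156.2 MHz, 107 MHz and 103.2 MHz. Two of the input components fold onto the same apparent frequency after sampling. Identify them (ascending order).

fs/2 = 24.5 MHz.
54.2 MHz mod fs = 5.2 MHz.
5.2 MHz ≤ fs/2 = 24.5 MHz, appears at 5.2 MHz.
156.2 MHz mod fs = 9.2 MHz.
9.2 MHz ≤ fs/2 = 24.5 MHz, appears at 9.2 MHz.
107 MHz mod fs = 9 MHz.
9 MHz ≤ fs/2 = 24.5 MHz, appears at 9 MHz.
103.2 MHz mod fs = 5.2 MHz.
5.2 MHz ≤ fs/2 = 24.5 MHz, appears at 5.2 MHz.
54.2 MHz and 103.2 MHz both map to 5.2 MHz.

54.2 MHz, 103.2 MHz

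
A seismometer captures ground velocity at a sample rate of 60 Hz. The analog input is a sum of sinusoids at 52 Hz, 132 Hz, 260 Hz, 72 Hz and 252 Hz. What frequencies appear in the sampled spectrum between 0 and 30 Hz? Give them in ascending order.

8 Hz, 12 Hz, 20 Hz

fs/2 = 30 Hz.
52 Hz > fs/2 = 30 Hz, folds to fs − 52 Hz = 8 Hz.
132 Hz mod fs = 12 Hz.
12 Hz ≤ fs/2 = 30 Hz, appears at 12 Hz.
260 Hz mod fs = 20 Hz.
20 Hz ≤ fs/2 = 30 Hz, appears at 20 Hz.
72 Hz mod fs = 12 Hz.
12 Hz ≤ fs/2 = 30 Hz, appears at 12 Hz.
252 Hz mod fs = 12 Hz.
12 Hz ≤ fs/2 = 30 Hz, appears at 12 Hz.
Distinct values: {8 Hz, 12 Hz, 20 Hz}.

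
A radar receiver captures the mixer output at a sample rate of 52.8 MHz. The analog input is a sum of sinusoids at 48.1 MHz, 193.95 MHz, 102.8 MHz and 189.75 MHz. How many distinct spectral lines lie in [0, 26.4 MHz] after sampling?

fs/2 = 26.4 MHz.
48.1 MHz > fs/2 = 26.4 MHz, folds to fs − 48.1 MHz = 4.7 MHz.
193.95 MHz mod fs = 35.55 MHz.
35.55 MHz > fs/2 = 26.4 MHz, folds to fs − 35.55 MHz = 17.25 MHz.
102.8 MHz mod fs = 50 MHz.
50 MHz > fs/2 = 26.4 MHz, folds to fs − 50 MHz = 2.8 MHz.
189.75 MHz mod fs = 31.35 MHz.
31.35 MHz > fs/2 = 26.4 MHz, folds to fs − 31.35 MHz = 21.45 MHz.
Distinct values: {2.8 MHz, 4.7 MHz, 17.25 MHz, 21.45 MHz} → 4.

4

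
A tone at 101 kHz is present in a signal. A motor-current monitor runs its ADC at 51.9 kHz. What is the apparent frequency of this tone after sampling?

101 kHz mod fs = 49.1 kHz.
49.1 kHz > fs/2 = 25.95 kHz, folds to fs − 49.1 kHz = 2.8 kHz.

2.8 kHz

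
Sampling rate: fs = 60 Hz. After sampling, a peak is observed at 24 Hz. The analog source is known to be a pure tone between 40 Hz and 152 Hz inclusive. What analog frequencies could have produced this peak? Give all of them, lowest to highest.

84 Hz, 96 Hz, 144 Hz

Frequencies that alias to 24 Hz are k·fs ± 24 Hz for integer k ≥ 0.
k=0: 24 Hz.
k=1: 36 Hz, 84 Hz.
k=2: 96 Hz, 144 Hz.
k=3: 156 Hz, 204 Hz.
Within [40 Hz, 152 Hz]: 84 Hz, 96 Hz, 144 Hz.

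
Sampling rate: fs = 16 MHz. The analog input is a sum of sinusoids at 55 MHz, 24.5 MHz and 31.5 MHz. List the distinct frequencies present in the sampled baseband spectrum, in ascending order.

0.5 MHz, 7 MHz, 7.5 MHz

fs/2 = 8 MHz.
55 MHz mod fs = 7 MHz.
7 MHz ≤ fs/2 = 8 MHz, appears at 7 MHz.
24.5 MHz mod fs = 8.5 MHz.
8.5 MHz > fs/2 = 8 MHz, folds to fs − 8.5 MHz = 7.5 MHz.
31.5 MHz mod fs = 15.5 MHz.
15.5 MHz > fs/2 = 8 MHz, folds to fs − 15.5 MHz = 0.5 MHz.
Distinct values: {0.5 MHz, 7 MHz, 7.5 MHz}.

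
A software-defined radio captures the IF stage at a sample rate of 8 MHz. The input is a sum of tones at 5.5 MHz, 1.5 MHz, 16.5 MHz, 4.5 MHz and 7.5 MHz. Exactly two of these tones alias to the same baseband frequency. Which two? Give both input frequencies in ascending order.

fs/2 = 4 MHz.
5.5 MHz > fs/2 = 4 MHz, folds to fs − 5.5 MHz = 2.5 MHz.
1.5 MHz ≤ fs/2 = 4 MHz, passes unchanged.
16.5 MHz mod fs = 0.5 MHz.
0.5 MHz ≤ fs/2 = 4 MHz, appears at 0.5 MHz.
4.5 MHz > fs/2 = 4 MHz, folds to fs − 4.5 MHz = 3.5 MHz.
7.5 MHz > fs/2 = 4 MHz, folds to fs − 7.5 MHz = 0.5 MHz.
7.5 MHz and 16.5 MHz both map to 0.5 MHz.

7.5 MHz, 16.5 MHz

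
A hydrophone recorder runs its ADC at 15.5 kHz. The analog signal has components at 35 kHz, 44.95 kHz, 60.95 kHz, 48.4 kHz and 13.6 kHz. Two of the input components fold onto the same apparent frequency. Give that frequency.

1.9 kHz

fs/2 = 7.75 kHz.
35 kHz mod fs = 4 kHz.
4 kHz ≤ fs/2 = 7.75 kHz, appears at 4 kHz.
44.95 kHz mod fs = 13.95 kHz.
13.95 kHz > fs/2 = 7.75 kHz, folds to fs − 13.95 kHz = 1.55 kHz.
60.95 kHz mod fs = 14.45 kHz.
14.45 kHz > fs/2 = 7.75 kHz, folds to fs − 14.45 kHz = 1.05 kHz.
48.4 kHz mod fs = 1.9 kHz.
1.9 kHz ≤ fs/2 = 7.75 kHz, appears at 1.9 kHz.
13.6 kHz > fs/2 = 7.75 kHz, folds to fs − 13.6 kHz = 1.9 kHz.
13.6 kHz and 48.4 kHz both map to 1.9 kHz.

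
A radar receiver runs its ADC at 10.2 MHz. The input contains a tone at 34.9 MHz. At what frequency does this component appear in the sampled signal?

34.9 MHz mod fs = 4.3 MHz.
4.3 MHz ≤ fs/2 = 5.1 MHz, appears at 4.3 MHz.

4.3 MHz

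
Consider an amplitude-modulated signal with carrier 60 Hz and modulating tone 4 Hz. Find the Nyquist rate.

128 Hz

AM sidebands sit at fc ± fm = 56 Hz and 64 Hz.
Highest-frequency component: 64 Hz.
Nyquist rate = 2 × 64 Hz = 128 Hz.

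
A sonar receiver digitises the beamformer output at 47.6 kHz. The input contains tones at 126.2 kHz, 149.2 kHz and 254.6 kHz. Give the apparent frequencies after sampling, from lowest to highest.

6.4 kHz, 16.6 kHz

fs/2 = 23.8 kHz.
126.2 kHz mod fs = 31 kHz.
31 kHz > fs/2 = 23.8 kHz, folds to fs − 31 kHz = 16.6 kHz.
149.2 kHz mod fs = 6.4 kHz.
6.4 kHz ≤ fs/2 = 23.8 kHz, appears at 6.4 kHz.
254.6 kHz mod fs = 16.6 kHz.
16.6 kHz ≤ fs/2 = 23.8 kHz, appears at 16.6 kHz.
Distinct values: {6.4 kHz, 16.6 kHz}.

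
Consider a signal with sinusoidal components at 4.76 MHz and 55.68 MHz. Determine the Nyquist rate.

111.36 MHz

Highest-frequency component: 55.68 MHz.
Nyquist rate = 2 × 55.68 MHz = 111.36 MHz.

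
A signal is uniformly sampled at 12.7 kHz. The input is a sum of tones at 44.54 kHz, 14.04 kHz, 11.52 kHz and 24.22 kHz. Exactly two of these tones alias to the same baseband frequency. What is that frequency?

1.18 kHz

fs/2 = 6.35 kHz.
44.54 kHz mod fs = 6.44 kHz.
6.44 kHz > fs/2 = 6.35 kHz, folds to fs − 6.44 kHz = 6.26 kHz.
14.04 kHz mod fs = 1.34 kHz.
1.34 kHz ≤ fs/2 = 6.35 kHz, appears at 1.34 kHz.
11.52 kHz > fs/2 = 6.35 kHz, folds to fs − 11.52 kHz = 1.18 kHz.
24.22 kHz mod fs = 11.52 kHz.
11.52 kHz > fs/2 = 6.35 kHz, folds to fs − 11.52 kHz = 1.18 kHz.
11.52 kHz and 24.22 kHz both map to 1.18 kHz.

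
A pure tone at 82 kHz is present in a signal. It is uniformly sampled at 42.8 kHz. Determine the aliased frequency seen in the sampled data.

82 kHz mod fs = 39.2 kHz.
39.2 kHz > fs/2 = 21.4 kHz, folds to fs − 39.2 kHz = 3.6 kHz.

3.6 kHz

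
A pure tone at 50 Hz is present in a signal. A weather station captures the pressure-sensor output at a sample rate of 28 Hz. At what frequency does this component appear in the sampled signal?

6 Hz

50 Hz mod fs = 22 Hz.
22 Hz > fs/2 = 14 Hz, folds to fs − 22 Hz = 6 Hz.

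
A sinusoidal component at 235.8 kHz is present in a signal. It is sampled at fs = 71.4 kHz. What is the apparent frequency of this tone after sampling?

235.8 kHz mod fs = 21.6 kHz.
21.6 kHz ≤ fs/2 = 35.7 kHz, appears at 21.6 kHz.

21.6 kHz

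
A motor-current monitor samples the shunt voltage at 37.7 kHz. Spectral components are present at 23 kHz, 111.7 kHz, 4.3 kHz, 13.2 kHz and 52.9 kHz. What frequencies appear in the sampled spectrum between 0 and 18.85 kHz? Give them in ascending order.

1.4 kHz, 4.3 kHz, 13.2 kHz, 14.7 kHz, 15.2 kHz

fs/2 = 18.85 kHz.
23 kHz > fs/2 = 18.85 kHz, folds to fs − 23 kHz = 14.7 kHz.
111.7 kHz mod fs = 36.3 kHz.
36.3 kHz > fs/2 = 18.85 kHz, folds to fs − 36.3 kHz = 1.4 kHz.
4.3 kHz ≤ fs/2 = 18.85 kHz, passes unchanged.
13.2 kHz ≤ fs/2 = 18.85 kHz, passes unchanged.
52.9 kHz mod fs = 15.2 kHz.
15.2 kHz ≤ fs/2 = 18.85 kHz, appears at 15.2 kHz.
Distinct values: {1.4 kHz, 4.3 kHz, 13.2 kHz, 14.7 kHz, 15.2 kHz}.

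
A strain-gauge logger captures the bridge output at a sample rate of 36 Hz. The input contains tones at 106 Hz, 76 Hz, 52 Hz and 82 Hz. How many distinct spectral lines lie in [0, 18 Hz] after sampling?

4

fs/2 = 18 Hz.
106 Hz mod fs = 34 Hz.
34 Hz > fs/2 = 18 Hz, folds to fs − 34 Hz = 2 Hz.
76 Hz mod fs = 4 Hz.
4 Hz ≤ fs/2 = 18 Hz, appears at 4 Hz.
52 Hz mod fs = 16 Hz.
16 Hz ≤ fs/2 = 18 Hz, appears at 16 Hz.
82 Hz mod fs = 10 Hz.
10 Hz ≤ fs/2 = 18 Hz, appears at 10 Hz.
Distinct values: {2 Hz, 4 Hz, 10 Hz, 16 Hz} → 4.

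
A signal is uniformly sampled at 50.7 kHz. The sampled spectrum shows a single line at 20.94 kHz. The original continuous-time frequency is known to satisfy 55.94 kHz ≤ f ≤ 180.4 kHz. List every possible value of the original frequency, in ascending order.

Frequencies that alias to 20.94 kHz are k·fs ± 20.94 kHz for integer k ≥ 0.
k=0: 20.94 kHz.
k=1: 29.76 kHz, 71.64 kHz.
k=2: 80.46 kHz, 122.34 kHz.
k=3: 131.16 kHz, 173.04 kHz.
k=4: 181.86 kHz, 223.74 kHz.
Within [55.94 kHz, 180.4 kHz]: 71.64 kHz, 80.46 kHz, 122.34 kHz, 131.16 kHz, 173.04 kHz.

71.64 kHz, 80.46 kHz, 122.34 kHz, 131.16 kHz, 173.04 kHz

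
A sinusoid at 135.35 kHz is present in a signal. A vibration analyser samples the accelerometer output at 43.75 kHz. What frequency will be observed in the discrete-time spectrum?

135.35 kHz mod fs = 4.1 kHz.
4.1 kHz ≤ fs/2 = 21.875 kHz, appears at 4.1 kHz.

4.1 kHz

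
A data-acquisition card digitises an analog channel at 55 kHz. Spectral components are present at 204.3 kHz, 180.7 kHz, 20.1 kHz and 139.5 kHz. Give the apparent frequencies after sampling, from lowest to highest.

fs/2 = 27.5 kHz.
204.3 kHz mod fs = 39.3 kHz.
39.3 kHz > fs/2 = 27.5 kHz, folds to fs − 39.3 kHz = 15.7 kHz.
180.7 kHz mod fs = 15.7 kHz.
15.7 kHz ≤ fs/2 = 27.5 kHz, appears at 15.7 kHz.
20.1 kHz ≤ fs/2 = 27.5 kHz, passes unchanged.
139.5 kHz mod fs = 29.5 kHz.
29.5 kHz > fs/2 = 27.5 kHz, folds to fs − 29.5 kHz = 25.5 kHz.
Distinct values: {15.7 kHz, 20.1 kHz, 25.5 kHz}.

15.7 kHz, 20.1 kHz, 25.5 kHz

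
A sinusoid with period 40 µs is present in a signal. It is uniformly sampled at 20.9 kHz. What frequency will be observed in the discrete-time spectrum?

4.1 kHz

T = 40 µs → f = 1/T = 25 kHz.
25 kHz mod fs = 4.1 kHz.
4.1 kHz ≤ fs/2 = 10.45 kHz, appears at 4.1 kHz.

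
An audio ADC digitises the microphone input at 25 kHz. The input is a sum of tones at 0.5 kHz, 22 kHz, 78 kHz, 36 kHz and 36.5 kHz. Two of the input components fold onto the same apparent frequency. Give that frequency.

3 kHz

fs/2 = 12.5 kHz.
0.5 kHz ≤ fs/2 = 12.5 kHz, passes unchanged.
22 kHz > fs/2 = 12.5 kHz, folds to fs − 22 kHz = 3 kHz.
78 kHz mod fs = 3 kHz.
3 kHz ≤ fs/2 = 12.5 kHz, appears at 3 kHz.
36 kHz mod fs = 11 kHz.
11 kHz ≤ fs/2 = 12.5 kHz, appears at 11 kHz.
36.5 kHz mod fs = 11.5 kHz.
11.5 kHz ≤ fs/2 = 12.5 kHz, appears at 11.5 kHz.
22 kHz and 78 kHz both map to 3 kHz.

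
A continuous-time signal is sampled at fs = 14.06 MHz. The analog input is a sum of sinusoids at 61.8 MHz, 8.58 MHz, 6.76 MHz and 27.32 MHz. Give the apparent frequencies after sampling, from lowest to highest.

0.8 MHz, 5.48 MHz, 5.56 MHz, 6.76 MHz

fs/2 = 7.03 MHz.
61.8 MHz mod fs = 5.56 MHz.
5.56 MHz ≤ fs/2 = 7.03 MHz, appears at 5.56 MHz.
8.58 MHz > fs/2 = 7.03 MHz, folds to fs − 8.58 MHz = 5.48 MHz.
6.76 MHz ≤ fs/2 = 7.03 MHz, passes unchanged.
27.32 MHz mod fs = 13.26 MHz.
13.26 MHz > fs/2 = 7.03 MHz, folds to fs − 13.26 MHz = 0.8 MHz.
Distinct values: {0.8 MHz, 5.48 MHz, 5.56 MHz, 6.76 MHz}.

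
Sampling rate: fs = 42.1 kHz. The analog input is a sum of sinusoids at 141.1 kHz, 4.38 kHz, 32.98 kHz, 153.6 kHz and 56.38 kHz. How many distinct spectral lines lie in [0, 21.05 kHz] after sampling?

fs/2 = 21.05 kHz.
141.1 kHz mod fs = 14.8 kHz.
14.8 kHz ≤ fs/2 = 21.05 kHz, appears at 14.8 kHz.
4.38 kHz ≤ fs/2 = 21.05 kHz, passes unchanged.
32.98 kHz > fs/2 = 21.05 kHz, folds to fs − 32.98 kHz = 9.12 kHz.
153.6 kHz mod fs = 27.3 kHz.
27.3 kHz > fs/2 = 21.05 kHz, folds to fs − 27.3 kHz = 14.8 kHz.
56.38 kHz mod fs = 14.28 kHz.
14.28 kHz ≤ fs/2 = 21.05 kHz, appears at 14.28 kHz.
Distinct values: {4.38 kHz, 9.12 kHz, 14.28 kHz, 14.8 kHz} → 4.

4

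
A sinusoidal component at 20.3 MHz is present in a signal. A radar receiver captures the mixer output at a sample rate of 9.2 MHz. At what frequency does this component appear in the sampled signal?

20.3 MHz mod fs = 1.9 MHz.
1.9 MHz ≤ fs/2 = 4.6 MHz, appears at 1.9 MHz.

1.9 MHz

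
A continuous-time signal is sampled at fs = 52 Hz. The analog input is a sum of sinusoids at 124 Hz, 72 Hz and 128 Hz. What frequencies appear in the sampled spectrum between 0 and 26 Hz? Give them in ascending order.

20 Hz, 24 Hz

fs/2 = 26 Hz.
124 Hz mod fs = 20 Hz.
20 Hz ≤ fs/2 = 26 Hz, appears at 20 Hz.
72 Hz mod fs = 20 Hz.
20 Hz ≤ fs/2 = 26 Hz, appears at 20 Hz.
128 Hz mod fs = 24 Hz.
24 Hz ≤ fs/2 = 26 Hz, appears at 24 Hz.
Distinct values: {20 Hz, 24 Hz}.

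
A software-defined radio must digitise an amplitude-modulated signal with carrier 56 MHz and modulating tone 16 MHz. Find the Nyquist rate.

144 MHz

AM sidebands sit at fc ± fm = 40 MHz and 72 MHz.
Highest-frequency component: 72 MHz.
Nyquist rate = 2 × 72 MHz = 144 MHz.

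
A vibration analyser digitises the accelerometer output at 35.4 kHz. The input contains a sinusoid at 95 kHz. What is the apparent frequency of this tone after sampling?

11.2 kHz

95 kHz mod fs = 24.2 kHz.
24.2 kHz > fs/2 = 17.7 kHz, folds to fs − 24.2 kHz = 11.2 kHz.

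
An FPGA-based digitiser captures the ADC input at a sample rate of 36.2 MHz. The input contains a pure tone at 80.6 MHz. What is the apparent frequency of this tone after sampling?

8.2 MHz

80.6 MHz mod fs = 8.2 MHz.
8.2 MHz ≤ fs/2 = 18.1 MHz, appears at 8.2 MHz.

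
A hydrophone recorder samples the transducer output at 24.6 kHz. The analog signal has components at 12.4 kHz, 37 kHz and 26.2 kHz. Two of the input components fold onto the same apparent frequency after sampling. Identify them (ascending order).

fs/2 = 12.3 kHz.
12.4 kHz > fs/2 = 12.3 kHz, folds to fs − 12.4 kHz = 12.2 kHz.
37 kHz mod fs = 12.4 kHz.
12.4 kHz > fs/2 = 12.3 kHz, folds to fs − 12.4 kHz = 12.2 kHz.
26.2 kHz mod fs = 1.6 kHz.
1.6 kHz ≤ fs/2 = 12.3 kHz, appears at 1.6 kHz.
12.4 kHz and 37 kHz both map to 12.2 kHz.

12.4 kHz, 37 kHz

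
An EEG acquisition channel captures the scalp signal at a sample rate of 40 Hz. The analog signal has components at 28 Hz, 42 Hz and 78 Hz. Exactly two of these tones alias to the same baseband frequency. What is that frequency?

fs/2 = 20 Hz.
28 Hz > fs/2 = 20 Hz, folds to fs − 28 Hz = 12 Hz.
42 Hz mod fs = 2 Hz.
2 Hz ≤ fs/2 = 20 Hz, appears at 2 Hz.
78 Hz mod fs = 38 Hz.
38 Hz > fs/2 = 20 Hz, folds to fs − 38 Hz = 2 Hz.
42 Hz and 78 Hz both map to 2 Hz.

2 Hz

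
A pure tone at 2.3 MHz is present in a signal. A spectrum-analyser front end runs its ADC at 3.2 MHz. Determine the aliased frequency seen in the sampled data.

0.9 MHz

2.3 MHz > fs/2 = 1.6 MHz, folds to fs − 2.3 MHz = 0.9 MHz.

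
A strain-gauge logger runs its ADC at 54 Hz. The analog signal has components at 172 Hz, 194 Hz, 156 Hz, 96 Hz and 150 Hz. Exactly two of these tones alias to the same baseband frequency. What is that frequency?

12 Hz

fs/2 = 27 Hz.
172 Hz mod fs = 10 Hz.
10 Hz ≤ fs/2 = 27 Hz, appears at 10 Hz.
194 Hz mod fs = 32 Hz.
32 Hz > fs/2 = 27 Hz, folds to fs − 32 Hz = 22 Hz.
156 Hz mod fs = 48 Hz.
48 Hz > fs/2 = 27 Hz, folds to fs − 48 Hz = 6 Hz.
96 Hz mod fs = 42 Hz.
42 Hz > fs/2 = 27 Hz, folds to fs − 42 Hz = 12 Hz.
150 Hz mod fs = 42 Hz.
42 Hz > fs/2 = 27 Hz, folds to fs − 42 Hz = 12 Hz.
96 Hz and 150 Hz both map to 12 Hz.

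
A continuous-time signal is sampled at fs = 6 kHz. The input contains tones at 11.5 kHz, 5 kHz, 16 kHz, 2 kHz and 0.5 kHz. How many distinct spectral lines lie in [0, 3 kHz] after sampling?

3

fs/2 = 3 kHz.
11.5 kHz mod fs = 5.5 kHz.
5.5 kHz > fs/2 = 3 kHz, folds to fs − 5.5 kHz = 0.5 kHz.
5 kHz > fs/2 = 3 kHz, folds to fs − 5 kHz = 1 kHz.
16 kHz mod fs = 4 kHz.
4 kHz > fs/2 = 3 kHz, folds to fs − 4 kHz = 2 kHz.
2 kHz ≤ fs/2 = 3 kHz, passes unchanged.
0.5 kHz ≤ fs/2 = 3 kHz, passes unchanged.
Distinct values: {0.5 kHz, 1 kHz, 2 kHz} → 3.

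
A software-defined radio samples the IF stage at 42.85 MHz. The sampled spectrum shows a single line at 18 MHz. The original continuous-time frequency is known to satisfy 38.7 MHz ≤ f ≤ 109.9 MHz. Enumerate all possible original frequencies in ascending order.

60.85 MHz, 67.7 MHz, 103.7 MHz

Frequencies that alias to 18 MHz are k·fs ± 18 MHz for integer k ≥ 0.
k=0: 18 MHz.
k=1: 24.85 MHz, 60.85 MHz.
k=2: 67.7 MHz, 103.7 MHz.
k=3: 110.55 MHz, 146.55 MHz.
Within [38.7 MHz, 109.9 MHz]: 60.85 MHz, 67.7 MHz, 103.7 MHz.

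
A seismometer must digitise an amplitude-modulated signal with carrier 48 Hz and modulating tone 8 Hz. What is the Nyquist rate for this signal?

112 Hz

AM sidebands sit at fc ± fm = 40 Hz and 56 Hz.
Highest-frequency component: 56 Hz.
Nyquist rate = 2 × 56 Hz = 112 Hz.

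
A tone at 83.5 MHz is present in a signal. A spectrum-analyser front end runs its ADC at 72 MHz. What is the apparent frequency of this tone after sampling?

11.5 MHz

83.5 MHz mod fs = 11.5 MHz.
11.5 MHz ≤ fs/2 = 36 MHz, appears at 11.5 MHz.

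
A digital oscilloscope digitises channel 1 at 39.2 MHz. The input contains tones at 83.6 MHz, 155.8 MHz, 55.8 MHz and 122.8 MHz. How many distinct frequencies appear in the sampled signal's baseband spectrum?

3

fs/2 = 19.6 MHz.
83.6 MHz mod fs = 5.2 MHz.
5.2 MHz ≤ fs/2 = 19.6 MHz, appears at 5.2 MHz.
155.8 MHz mod fs = 38.2 MHz.
38.2 MHz > fs/2 = 19.6 MHz, folds to fs − 38.2 MHz = 1 MHz.
55.8 MHz mod fs = 16.6 MHz.
16.6 MHz ≤ fs/2 = 19.6 MHz, appears at 16.6 MHz.
122.8 MHz mod fs = 5.2 MHz.
5.2 MHz ≤ fs/2 = 19.6 MHz, appears at 5.2 MHz.
Distinct values: {1 MHz, 5.2 MHz, 16.6 MHz} → 3.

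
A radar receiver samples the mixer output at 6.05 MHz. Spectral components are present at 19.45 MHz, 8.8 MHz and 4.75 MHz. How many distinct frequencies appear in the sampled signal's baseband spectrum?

fs/2 = 3.025 MHz.
19.45 MHz mod fs = 1.3 MHz.
1.3 MHz ≤ fs/2 = 3.025 MHz, appears at 1.3 MHz.
8.8 MHz mod fs = 2.75 MHz.
2.75 MHz ≤ fs/2 = 3.025 MHz, appears at 2.75 MHz.
4.75 MHz > fs/2 = 3.025 MHz, folds to fs − 4.75 MHz = 1.3 MHz.
Distinct values: {1.3 MHz, 2.75 MHz} → 2.

2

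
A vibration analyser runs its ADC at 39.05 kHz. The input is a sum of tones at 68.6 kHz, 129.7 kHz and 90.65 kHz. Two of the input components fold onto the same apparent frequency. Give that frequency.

fs/2 = 19.525 kHz.
68.6 kHz mod fs = 29.55 kHz.
29.55 kHz > fs/2 = 19.525 kHz, folds to fs − 29.55 kHz = 9.5 kHz.
129.7 kHz mod fs = 12.55 kHz.
12.55 kHz ≤ fs/2 = 19.525 kHz, appears at 12.55 kHz.
90.65 kHz mod fs = 12.55 kHz.
12.55 kHz ≤ fs/2 = 19.525 kHz, appears at 12.55 kHz.
90.65 kHz and 129.7 kHz both map to 12.55 kHz.

12.55 kHz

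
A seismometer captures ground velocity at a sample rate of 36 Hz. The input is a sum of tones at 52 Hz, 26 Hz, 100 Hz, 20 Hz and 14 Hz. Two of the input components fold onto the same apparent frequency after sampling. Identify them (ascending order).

20 Hz, 52 Hz

fs/2 = 18 Hz.
52 Hz mod fs = 16 Hz.
16 Hz ≤ fs/2 = 18 Hz, appears at 16 Hz.
26 Hz > fs/2 = 18 Hz, folds to fs − 26 Hz = 10 Hz.
100 Hz mod fs = 28 Hz.
28 Hz > fs/2 = 18 Hz, folds to fs − 28 Hz = 8 Hz.
20 Hz > fs/2 = 18 Hz, folds to fs − 20 Hz = 16 Hz.
14 Hz ≤ fs/2 = 18 Hz, passes unchanged.
20 Hz and 52 Hz both map to 16 Hz.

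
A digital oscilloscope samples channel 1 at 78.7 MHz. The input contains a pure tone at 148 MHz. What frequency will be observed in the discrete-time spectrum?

148 MHz mod fs = 69.3 MHz.
69.3 MHz > fs/2 = 39.35 MHz, folds to fs − 69.3 MHz = 9.4 MHz.

9.4 MHz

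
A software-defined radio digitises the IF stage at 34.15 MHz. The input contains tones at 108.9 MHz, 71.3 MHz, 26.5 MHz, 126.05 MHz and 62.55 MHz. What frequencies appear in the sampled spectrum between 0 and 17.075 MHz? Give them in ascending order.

3 MHz, 5.75 MHz, 6.45 MHz, 7.65 MHz, 10.55 MHz

fs/2 = 17.075 MHz.
108.9 MHz mod fs = 6.45 MHz.
6.45 MHz ≤ fs/2 = 17.075 MHz, appears at 6.45 MHz.
71.3 MHz mod fs = 3 MHz.
3 MHz ≤ fs/2 = 17.075 MHz, appears at 3 MHz.
26.5 MHz > fs/2 = 17.075 MHz, folds to fs − 26.5 MHz = 7.65 MHz.
126.05 MHz mod fs = 23.6 MHz.
23.6 MHz > fs/2 = 17.075 MHz, folds to fs − 23.6 MHz = 10.55 MHz.
62.55 MHz mod fs = 28.4 MHz.
28.4 MHz > fs/2 = 17.075 MHz, folds to fs − 28.4 MHz = 5.75 MHz.
Distinct values: {3 MHz, 5.75 MHz, 6.45 MHz, 7.65 MHz, 10.55 MHz}.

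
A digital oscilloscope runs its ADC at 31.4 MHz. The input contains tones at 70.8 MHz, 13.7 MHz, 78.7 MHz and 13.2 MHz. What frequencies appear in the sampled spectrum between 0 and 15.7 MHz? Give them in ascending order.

8 MHz, 13.2 MHz, 13.7 MHz, 15.5 MHz

fs/2 = 15.7 MHz.
70.8 MHz mod fs = 8 MHz.
8 MHz ≤ fs/2 = 15.7 MHz, appears at 8 MHz.
13.7 MHz ≤ fs/2 = 15.7 MHz, passes unchanged.
78.7 MHz mod fs = 15.9 MHz.
15.9 MHz > fs/2 = 15.7 MHz, folds to fs − 15.9 MHz = 15.5 MHz.
13.2 MHz ≤ fs/2 = 15.7 MHz, passes unchanged.
Distinct values: {8 MHz, 13.2 MHz, 13.7 MHz, 15.5 MHz}.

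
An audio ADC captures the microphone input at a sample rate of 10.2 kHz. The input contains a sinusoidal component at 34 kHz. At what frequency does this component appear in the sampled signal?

3.4 kHz

34 kHz mod fs = 3.4 kHz.
3.4 kHz ≤ fs/2 = 5.1 kHz, appears at 3.4 kHz.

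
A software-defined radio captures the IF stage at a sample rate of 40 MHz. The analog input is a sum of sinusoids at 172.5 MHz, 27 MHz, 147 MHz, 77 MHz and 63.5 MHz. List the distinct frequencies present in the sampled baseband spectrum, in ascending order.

3 MHz, 12.5 MHz, 13 MHz, 16.5 MHz

fs/2 = 20 MHz.
172.5 MHz mod fs = 12.5 MHz.
12.5 MHz ≤ fs/2 = 20 MHz, appears at 12.5 MHz.
27 MHz > fs/2 = 20 MHz, folds to fs − 27 MHz = 13 MHz.
147 MHz mod fs = 27 MHz.
27 MHz > fs/2 = 20 MHz, folds to fs − 27 MHz = 13 MHz.
77 MHz mod fs = 37 MHz.
37 MHz > fs/2 = 20 MHz, folds to fs − 37 MHz = 3 MHz.
63.5 MHz mod fs = 23.5 MHz.
23.5 MHz > fs/2 = 20 MHz, folds to fs − 23.5 MHz = 16.5 MHz.
Distinct values: {3 MHz, 12.5 MHz, 13 MHz, 16.5 MHz}.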